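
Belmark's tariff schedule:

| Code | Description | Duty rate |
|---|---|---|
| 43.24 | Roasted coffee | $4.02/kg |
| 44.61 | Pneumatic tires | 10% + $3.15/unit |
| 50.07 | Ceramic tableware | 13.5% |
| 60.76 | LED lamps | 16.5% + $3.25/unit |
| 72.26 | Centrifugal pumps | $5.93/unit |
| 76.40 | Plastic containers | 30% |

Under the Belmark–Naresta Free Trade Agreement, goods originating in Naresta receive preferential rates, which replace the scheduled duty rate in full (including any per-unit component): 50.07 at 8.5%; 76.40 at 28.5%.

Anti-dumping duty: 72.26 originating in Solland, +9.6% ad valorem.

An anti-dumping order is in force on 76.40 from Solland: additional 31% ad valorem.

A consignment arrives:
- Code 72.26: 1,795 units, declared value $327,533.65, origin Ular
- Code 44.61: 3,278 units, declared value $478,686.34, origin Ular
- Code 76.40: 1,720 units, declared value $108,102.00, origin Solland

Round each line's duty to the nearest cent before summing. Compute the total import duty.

$134,780.90

Line 1 (72.26, Ular, 1,795 units, $327,533.65):
Base rate for 72.26 is $5.93/unit.
The additional-duty order on 72.26 targets Solland, not Ular; it does not apply.
Duty = 1,795 × $5.93 = $10,644.35.
Line 2 (44.61, Ular, 3,278 units, $478,686.34):
Base rate for 44.61 is 10% + $3.15/unit.
Duty = $478,686.34 × 10% + 3,278 × $3.15 = $58,194.33.
Line 3 (76.40, Solland, 1,720 units, $108,102.00):
Base rate for 76.40 is 30%.
76.40 has an FTA preferential rate, but origin Solland is not Naresta; base rate stands.
Additional duty on 76.40 from Solland: +31%. Applied ad valorem rate: 30% + 31% = 61%.
Duty = $108,102.00 × 61% = $65,942.22.
Total = $10,644.35 + $58,194.33 + $65,942.22 = $134,780.90.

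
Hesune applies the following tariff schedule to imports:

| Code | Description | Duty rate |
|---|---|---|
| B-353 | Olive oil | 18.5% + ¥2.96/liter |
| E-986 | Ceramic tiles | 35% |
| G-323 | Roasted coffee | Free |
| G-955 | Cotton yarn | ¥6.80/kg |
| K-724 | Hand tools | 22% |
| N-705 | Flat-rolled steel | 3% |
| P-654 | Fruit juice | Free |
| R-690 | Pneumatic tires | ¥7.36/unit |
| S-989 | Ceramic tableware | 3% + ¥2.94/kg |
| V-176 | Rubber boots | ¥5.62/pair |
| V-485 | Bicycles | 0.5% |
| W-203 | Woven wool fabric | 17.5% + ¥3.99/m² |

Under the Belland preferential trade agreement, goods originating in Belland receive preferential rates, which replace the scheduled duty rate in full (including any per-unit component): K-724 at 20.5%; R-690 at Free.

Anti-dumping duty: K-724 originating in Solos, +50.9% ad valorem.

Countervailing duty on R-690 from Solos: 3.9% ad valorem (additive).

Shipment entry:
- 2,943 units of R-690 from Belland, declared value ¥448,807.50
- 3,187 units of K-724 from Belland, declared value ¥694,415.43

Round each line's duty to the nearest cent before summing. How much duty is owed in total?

¥142,355.16

Line 1 (R-690, Belland, 2,943 units, ¥448,807.50):
Base rate for R-690 is ¥7.36/unit.
Origin Belland qualifies under the Hesune–Belland agreement and R-690 is covered: preferential rate Free applies instead.
The additional-duty order on R-690 targets Solos, not Belland; it does not apply.
Duty = ¥448,807.50 × 0% = ¥0.00.
Line 2 (K-724, Belland, 3,187 units, ¥694,415.43):
Base rate for K-724 is 22%.
Origin Belland qualifies under the Hesune–Belland agreement and K-724 is covered: preferential rate 20.5% applies instead.
The additional-duty order on K-724 targets Solos, not Belland; it does not apply.
Duty = ¥694,415.43 × 20.5% = ¥142,355.16.
Total = ¥0.00 + ¥142,355.16 = ¥142,355.16.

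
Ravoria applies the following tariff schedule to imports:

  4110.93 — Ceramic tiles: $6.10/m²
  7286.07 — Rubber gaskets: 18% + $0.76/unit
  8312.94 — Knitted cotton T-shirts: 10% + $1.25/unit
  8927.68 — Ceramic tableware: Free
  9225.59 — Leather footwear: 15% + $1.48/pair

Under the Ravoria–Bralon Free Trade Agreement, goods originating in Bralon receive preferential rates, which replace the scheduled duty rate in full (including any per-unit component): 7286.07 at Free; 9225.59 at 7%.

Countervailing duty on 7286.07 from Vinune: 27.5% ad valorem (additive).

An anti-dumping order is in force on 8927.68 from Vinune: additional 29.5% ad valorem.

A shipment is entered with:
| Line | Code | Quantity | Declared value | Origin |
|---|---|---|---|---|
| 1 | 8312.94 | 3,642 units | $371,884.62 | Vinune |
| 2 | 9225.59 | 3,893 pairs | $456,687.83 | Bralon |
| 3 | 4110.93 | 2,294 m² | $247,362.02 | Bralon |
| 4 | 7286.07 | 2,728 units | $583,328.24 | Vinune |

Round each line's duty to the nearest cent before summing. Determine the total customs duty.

$355,190.14

Line 1 (8312.94, Vinune, 3,642 units, $371,884.62):
Base rate for 8312.94 is 10% + $1.25/unit.
Duty = $371,884.62 × 10% + 3,642 × $1.25 = $41,740.96.
Line 2 (9225.59, Bralon, 3,893 pairs, $456,687.83):
Base rate for 9225.59 is 15% + $1.48/pair.
Origin Bralon qualifies under the Ravoria–Bralon agreement and 9225.59 is covered: preferential rate 7% applies instead.
Duty = $456,687.83 × 7% = $31,968.15.
Line 3 (4110.93, Bralon, 2,294 m², $247,362.02):
Base rate for 4110.93 is $6.10/m².
Origin Bralon is the FTA partner but 4110.93 is not on the preference list; base rate stands.
Duty = 2,294 × $6.10 = $13,993.40.
Line 4 (7286.07, Vinune, 2,728 units, $583,328.24):
Base rate for 7286.07 is 18% + $0.76/unit.
7286.07 has an FTA preferential rate, but origin Vinune is not Bralon; base rate stands.
Additional duty on 7286.07 from Vinune: +27.5%. Applied ad valorem rate: 18% + 27.5% = 45.5%.
Duty = $583,328.24 × 45.5% + 2,728 × $0.76 = $267,487.63.
Total = $41,740.96 + $31,968.15 + $13,993.40 + $267,487.63 = $355,190.14.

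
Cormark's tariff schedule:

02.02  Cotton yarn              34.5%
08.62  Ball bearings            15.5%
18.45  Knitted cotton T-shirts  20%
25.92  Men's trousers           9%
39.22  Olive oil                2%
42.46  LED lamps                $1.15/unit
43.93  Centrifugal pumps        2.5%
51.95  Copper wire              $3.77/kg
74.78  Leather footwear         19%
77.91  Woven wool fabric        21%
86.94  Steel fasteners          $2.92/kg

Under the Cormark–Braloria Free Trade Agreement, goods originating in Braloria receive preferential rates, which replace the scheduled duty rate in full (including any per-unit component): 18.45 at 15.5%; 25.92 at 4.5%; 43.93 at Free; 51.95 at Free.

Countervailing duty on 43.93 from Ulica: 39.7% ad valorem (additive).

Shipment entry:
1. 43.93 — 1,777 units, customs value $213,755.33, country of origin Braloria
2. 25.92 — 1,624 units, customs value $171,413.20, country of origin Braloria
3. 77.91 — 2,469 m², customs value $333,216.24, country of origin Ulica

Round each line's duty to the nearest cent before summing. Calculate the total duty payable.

Line 1 (43.93, Braloria, 1,777 units, $213,755.33):
Base rate for 43.93 is 2.5%.
Origin Braloria qualifies under the Cormark–Braloria agreement and 43.93 is covered: preferential rate Free applies instead.
The additional-duty order on 43.93 targets Ulica, not Braloria; it does not apply.
Duty = $213,755.33 × 0% = $0.00.
Line 2 (25.92, Braloria, 1,624 units, $171,413.20):
Base rate for 25.92 is 9%.
Origin Braloria qualifies under the Cormark–Braloria agreement and 25.92 is covered: preferential rate 4.5% applies instead.
Duty = $171,413.20 × 4.5% = $7,713.59.
Line 3 (77.91, Ulica, 2,469 m², $333,216.24):
Base rate for 77.91 is 21%.
Duty = $333,216.24 × 21% = $69,975.41.
Total = $0.00 + $7,713.59 + $69,975.41 = $77,689.00.

$77,689.00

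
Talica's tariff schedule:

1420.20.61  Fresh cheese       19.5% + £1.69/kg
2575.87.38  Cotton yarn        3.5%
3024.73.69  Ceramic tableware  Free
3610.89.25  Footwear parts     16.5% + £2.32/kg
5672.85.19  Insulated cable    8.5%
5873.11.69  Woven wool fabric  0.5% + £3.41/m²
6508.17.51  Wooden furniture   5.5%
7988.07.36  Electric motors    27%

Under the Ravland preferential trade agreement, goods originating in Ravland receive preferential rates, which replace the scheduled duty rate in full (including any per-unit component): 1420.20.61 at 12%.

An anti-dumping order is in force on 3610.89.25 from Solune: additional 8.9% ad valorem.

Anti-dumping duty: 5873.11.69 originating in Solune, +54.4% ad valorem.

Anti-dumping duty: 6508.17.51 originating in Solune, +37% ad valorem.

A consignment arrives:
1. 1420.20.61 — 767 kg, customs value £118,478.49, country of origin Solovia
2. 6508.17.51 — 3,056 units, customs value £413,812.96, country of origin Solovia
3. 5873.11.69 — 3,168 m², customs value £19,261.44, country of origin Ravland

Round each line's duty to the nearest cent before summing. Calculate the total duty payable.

£58,058.44

Line 1 (1420.20.61, Solovia, 767 kg, £118,478.49):
Base rate for 1420.20.61 is 19.5% + £1.69/kg.
1420.20.61 has an FTA preferential rate, but origin Solovia is not Ravland; base rate stands.
Duty = £118,478.49 × 19.5% + 767 × £1.69 = £24,399.54.
Line 2 (6508.17.51, Solovia, 3,056 units, £413,812.96):
Base rate for 6508.17.51 is 5.5%.
The additional-duty order on 6508.17.51 targets Solune, not Solovia; it does not apply.
Duty = £413,812.96 × 5.5% = £22,759.71.
Line 3 (5873.11.69, Ravland, 3,168 m², £19,261.44):
Base rate for 5873.11.69 is 0.5% + £3.41/m².
Origin Ravland is the FTA partner but 5873.11.69 is not on the preference list; base rate stands.
The additional-duty order on 5873.11.69 targets Solune, not Ravland; it does not apply.
Duty = £19,261.44 × 0.5% + 3,168 × £3.41 = £10,899.19.
Total = £24,399.54 + £22,759.71 + £10,899.19 = £58,058.44.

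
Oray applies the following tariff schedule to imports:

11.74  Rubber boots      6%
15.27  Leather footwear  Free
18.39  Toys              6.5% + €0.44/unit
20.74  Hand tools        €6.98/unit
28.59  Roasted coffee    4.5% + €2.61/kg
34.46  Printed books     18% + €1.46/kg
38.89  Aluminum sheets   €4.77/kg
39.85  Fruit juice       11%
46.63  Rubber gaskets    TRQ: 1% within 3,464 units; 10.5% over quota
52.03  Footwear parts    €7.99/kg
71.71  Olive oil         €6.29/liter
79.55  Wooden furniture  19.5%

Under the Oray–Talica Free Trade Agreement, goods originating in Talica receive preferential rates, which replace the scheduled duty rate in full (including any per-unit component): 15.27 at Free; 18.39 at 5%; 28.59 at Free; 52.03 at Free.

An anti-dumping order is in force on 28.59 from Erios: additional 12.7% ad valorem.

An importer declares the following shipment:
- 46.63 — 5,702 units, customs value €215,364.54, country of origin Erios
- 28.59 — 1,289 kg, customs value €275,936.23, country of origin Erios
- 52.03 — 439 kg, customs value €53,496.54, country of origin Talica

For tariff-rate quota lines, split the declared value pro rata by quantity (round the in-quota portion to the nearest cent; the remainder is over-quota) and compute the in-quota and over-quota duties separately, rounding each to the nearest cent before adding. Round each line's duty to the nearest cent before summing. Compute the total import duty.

€61,009.24

Line 1 (46.63, Erios, 5,702 units, €215,364.54):
Code 46.63 is under a tariff-rate quota (threshold 3,464 units). In-quota: 3,464 units at 1%; over-quota: 2,238 units at 10.5%.
Pro-rata value split: in-quota = €215,364.54 × 3,464/5,702 = €130,835.28; over-quota = €215,364.54 − €130,835.28 = €84,529.26.
In-quota duty = €130,835.28 × 1% = €1,308.35. Over-quota duty = €84,529.26 × 10.5% = €8,875.57.
Line duty = €1,308.35 + €8,875.57 = €10,183.92.
Line 2 (28.59, Erios, 1,289 kg, €275,936.23):
Base rate for 28.59 is 4.5% + €2.61/kg.
28.59 has an FTA preferential rate, but origin Erios is not Talica; base rate stands.
Additional duty on 28.59 from Erios: +12.7%. Applied ad valorem rate: 4.5% + 12.7% = 17.2%.
Duty = €275,936.23 × 17.2% + 1,289 × €2.61 = €50,825.32.
Line 3 (52.03, Talica, 439 kg, €53,496.54):
Base rate for 52.03 is €7.99/kg.
Origin Talica qualifies under the Oray–Talica agreement and 52.03 is covered: preferential rate Free applies instead.
Duty = €53,496.54 × 0% = €0.00.
Total = €10,183.92 + €50,825.32 + €0.00 = €61,009.24.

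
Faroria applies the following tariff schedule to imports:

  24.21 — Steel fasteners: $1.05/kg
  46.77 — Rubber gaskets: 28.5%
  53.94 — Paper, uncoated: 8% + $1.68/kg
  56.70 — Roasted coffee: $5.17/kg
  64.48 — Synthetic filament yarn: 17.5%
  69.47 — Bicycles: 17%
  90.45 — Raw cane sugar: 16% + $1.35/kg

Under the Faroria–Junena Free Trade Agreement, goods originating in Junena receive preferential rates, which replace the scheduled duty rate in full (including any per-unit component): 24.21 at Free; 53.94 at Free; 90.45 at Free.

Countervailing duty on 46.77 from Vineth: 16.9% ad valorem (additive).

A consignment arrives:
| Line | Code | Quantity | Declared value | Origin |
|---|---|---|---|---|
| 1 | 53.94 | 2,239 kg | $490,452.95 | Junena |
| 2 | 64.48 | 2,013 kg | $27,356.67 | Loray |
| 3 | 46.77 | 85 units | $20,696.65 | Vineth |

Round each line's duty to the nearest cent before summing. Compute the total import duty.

$14,183.70

Line 1 (53.94, Junena, 2,239 kg, $490,452.95):
Base rate for 53.94 is 8% + $1.68/kg.
Origin Junena qualifies under the Faroria–Junena agreement and 53.94 is covered: preferential rate Free applies instead.
Duty = $490,452.95 × 0% = $0.00.
Line 2 (64.48, Loray, 2,013 kg, $27,356.67):
Base rate for 64.48 is 17.5%.
Duty = $27,356.67 × 17.5% = $4,787.42.
Line 3 (46.77, Vineth, 85 units, $20,696.65):
Base rate for 46.77 is 28.5%.
Additional duty on 46.77 from Vineth: +16.9%. Applied ad valorem rate: 28.5% + 16.9% = 45.4%.
Duty = $20,696.65 × 45.4% = $9,396.28.
Total = $0.00 + $4,787.42 + $9,396.28 = $14,183.70.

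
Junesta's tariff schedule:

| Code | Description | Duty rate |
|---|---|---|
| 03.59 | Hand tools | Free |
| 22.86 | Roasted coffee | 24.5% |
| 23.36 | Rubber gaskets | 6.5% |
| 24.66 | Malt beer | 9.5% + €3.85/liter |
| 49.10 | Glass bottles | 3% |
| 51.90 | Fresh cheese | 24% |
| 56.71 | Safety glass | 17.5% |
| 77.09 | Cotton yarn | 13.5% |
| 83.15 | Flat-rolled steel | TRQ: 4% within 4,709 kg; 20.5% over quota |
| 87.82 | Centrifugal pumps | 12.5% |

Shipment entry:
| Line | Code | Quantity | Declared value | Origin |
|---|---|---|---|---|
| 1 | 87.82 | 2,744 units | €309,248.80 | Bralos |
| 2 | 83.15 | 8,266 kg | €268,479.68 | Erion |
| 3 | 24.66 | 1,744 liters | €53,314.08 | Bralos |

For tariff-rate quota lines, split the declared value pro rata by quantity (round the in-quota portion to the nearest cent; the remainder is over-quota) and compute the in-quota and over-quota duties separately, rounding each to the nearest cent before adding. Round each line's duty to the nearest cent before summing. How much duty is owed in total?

Line 1 (87.82, Bralos, 2,744 units, €309,248.80):
Base rate for 87.82 is 12.5%.
Duty = €309,248.80 × 12.5% = €38,656.10.
Line 2 (83.15, Erion, 8,266 kg, €268,479.68):
Code 83.15 is under a tariff-rate quota (threshold 4,709 kg). In-quota: 4,709 kg at 4%; over-quota: 3,557 kg at 20.5%.
Pro-rata value split: in-quota = €268,479.68 × 4,709/8,266 = €152,948.32; over-quota = €268,479.68 − €152,948.32 = €115,531.36.
In-quota duty = €152,948.32 × 4% = €6,117.93. Over-quota duty = €115,531.36 × 20.5% = €23,683.93.
Line duty = €6,117.93 + €23,683.93 = €29,801.86.
Line 3 (24.66, Bralos, 1,744 liters, €53,314.08):
Base rate for 24.66 is 9.5% + €3.85/liter.
Duty = €53,314.08 × 9.5% + 1,744 × €3.85 = €11,779.24.
Total = €38,656.10 + €29,801.86 + €11,779.24 = €80,237.20.

€80,237.20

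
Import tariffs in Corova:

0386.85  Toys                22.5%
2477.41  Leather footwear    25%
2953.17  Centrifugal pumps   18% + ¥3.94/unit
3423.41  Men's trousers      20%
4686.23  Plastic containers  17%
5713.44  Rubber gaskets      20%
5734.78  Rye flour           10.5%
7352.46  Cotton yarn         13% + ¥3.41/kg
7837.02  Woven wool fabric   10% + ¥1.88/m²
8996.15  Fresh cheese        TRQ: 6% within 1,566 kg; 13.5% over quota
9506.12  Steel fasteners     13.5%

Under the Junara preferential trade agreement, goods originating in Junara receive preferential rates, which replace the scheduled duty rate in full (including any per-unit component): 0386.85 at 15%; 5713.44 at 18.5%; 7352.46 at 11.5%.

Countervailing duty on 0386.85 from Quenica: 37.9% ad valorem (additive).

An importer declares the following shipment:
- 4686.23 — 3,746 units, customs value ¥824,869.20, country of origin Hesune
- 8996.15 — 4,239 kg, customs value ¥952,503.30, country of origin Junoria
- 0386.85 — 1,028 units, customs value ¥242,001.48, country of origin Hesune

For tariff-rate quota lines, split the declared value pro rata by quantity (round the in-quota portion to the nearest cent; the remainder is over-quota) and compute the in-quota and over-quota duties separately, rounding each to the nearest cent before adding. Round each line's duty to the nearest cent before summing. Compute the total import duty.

¥296,875.02

Line 1 (4686.23, Hesune, 3,746 units, ¥824,869.20):
Base rate for 4686.23 is 17%.
Duty = ¥824,869.20 × 17% = ¥140,227.76.
Line 2 (8996.15, Junoria, 4,239 kg, ¥952,503.30):
Code 8996.15 is under a tariff-rate quota (threshold 1,566 kg). In-quota: 1,566 kg at 6%; over-quota: 2,673 kg at 13.5%.
Pro-rata value split: in-quota = ¥952,503.30 × 1,566/4,239 = ¥351,880.20; over-quota = ¥952,503.30 − ¥351,880.20 = ¥600,623.10.
In-quota duty = ¥351,880.20 × 6% = ¥21,112.81. Over-quota duty = ¥600,623.10 × 13.5% = ¥81,084.12.
Line duty = ¥21,112.81 + ¥81,084.12 = ¥102,196.93.
Line 3 (0386.85, Hesune, 1,028 units, ¥242,001.48):
Base rate for 0386.85 is 22.5%.
0386.85 has an FTA preferential rate, but origin Hesune is not Junara; base rate stands.
The additional-duty order on 0386.85 targets Quenica, not Hesune; it does not apply.
Duty = ¥242,001.48 × 22.5% = ¥54,450.33.
Total = ¥140,227.76 + ¥102,196.93 + ¥54,450.33 = ¥296,875.02.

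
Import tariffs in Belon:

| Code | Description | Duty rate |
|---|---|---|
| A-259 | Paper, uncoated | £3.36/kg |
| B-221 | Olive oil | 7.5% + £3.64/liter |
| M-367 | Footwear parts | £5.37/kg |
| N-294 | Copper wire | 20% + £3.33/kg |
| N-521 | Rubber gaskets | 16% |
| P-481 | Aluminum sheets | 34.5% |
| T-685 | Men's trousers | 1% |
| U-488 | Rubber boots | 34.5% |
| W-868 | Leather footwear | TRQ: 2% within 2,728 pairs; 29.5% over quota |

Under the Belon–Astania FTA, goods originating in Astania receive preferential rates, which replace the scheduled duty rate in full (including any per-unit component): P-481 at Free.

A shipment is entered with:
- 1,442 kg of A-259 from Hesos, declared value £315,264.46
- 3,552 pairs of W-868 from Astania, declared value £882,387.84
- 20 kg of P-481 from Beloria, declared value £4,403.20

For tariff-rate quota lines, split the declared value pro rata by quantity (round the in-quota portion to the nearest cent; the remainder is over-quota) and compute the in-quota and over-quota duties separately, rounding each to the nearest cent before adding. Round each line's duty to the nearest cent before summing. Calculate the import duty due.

Line 1 (A-259, Hesos, 1,442 kg, £315,264.46):
Base rate for A-259 is £3.36/kg.
Duty = 1,442 × £3.36 = £4,845.12.
Line 2 (W-868, Astania, 3,552 pairs, £882,387.84):
Code W-868 is under a tariff-rate quota (threshold 2,728 pairs). In-quota: 2,728 pairs at 2%; over-quota: 824 pairs at 29.5%.
Pro-rata value split: in-quota = £882,387.84 × 2,728/3,552 = £677,689.76; over-quota = £882,387.84 − £677,689.76 = £204,698.08.
In-quota duty = £677,689.76 × 2% = £13,553.80. Over-quota duty = £204,698.08 × 29.5% = £60,385.93.
Line duty = £13,553.80 + £60,385.93 = £73,939.73.
Line 3 (P-481, Beloria, 20 kg, £4,403.20):
Base rate for P-481 is 34.5%.
P-481 has an FTA preferential rate, but origin Beloria is not Astania; base rate stands.
Duty = £4,403.20 × 34.5% = £1,519.10.
Total = £4,845.12 + £73,939.73 + £1,519.10 = £80,303.95.

£80,303.95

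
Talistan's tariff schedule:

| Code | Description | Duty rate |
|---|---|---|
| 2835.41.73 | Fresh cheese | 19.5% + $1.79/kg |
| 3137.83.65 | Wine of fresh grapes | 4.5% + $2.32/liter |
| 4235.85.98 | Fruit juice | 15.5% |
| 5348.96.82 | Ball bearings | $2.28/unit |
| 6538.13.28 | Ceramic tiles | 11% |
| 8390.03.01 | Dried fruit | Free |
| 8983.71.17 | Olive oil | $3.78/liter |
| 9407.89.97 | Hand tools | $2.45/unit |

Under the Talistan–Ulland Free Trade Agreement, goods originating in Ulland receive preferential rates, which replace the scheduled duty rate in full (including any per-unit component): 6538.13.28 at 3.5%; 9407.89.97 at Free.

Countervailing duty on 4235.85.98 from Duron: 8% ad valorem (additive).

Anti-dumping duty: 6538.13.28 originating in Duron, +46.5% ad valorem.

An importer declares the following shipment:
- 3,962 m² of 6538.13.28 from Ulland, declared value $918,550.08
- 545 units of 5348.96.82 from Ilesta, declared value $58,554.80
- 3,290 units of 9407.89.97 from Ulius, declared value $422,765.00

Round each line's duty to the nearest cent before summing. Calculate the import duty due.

Line 1 (6538.13.28, Ulland, 3,962 m², $918,550.08):
Base rate for 6538.13.28 is 11%.
Origin Ulland qualifies under the Talistan–Ulland agreement and 6538.13.28 is covered: preferential rate 3.5% applies instead.
The additional-duty order on 6538.13.28 targets Duron, not Ulland; it does not apply.
Duty = $918,550.08 × 3.5% = $32,149.25.
Line 2 (5348.96.82, Ilesta, 545 units, $58,554.80):
Base rate for 5348.96.82 is $2.28/unit.
Duty = 545 × $2.28 = $1,242.60.
Line 3 (9407.89.97, Ulius, 3,290 units, $422,765.00):
Base rate for 9407.89.97 is $2.45/unit.
9407.89.97 has an FTA preferential rate, but origin Ulius is not Ulland; base rate stands.
Duty = 3,290 × $2.45 = $8,060.50.
Total = $32,149.25 + $1,242.60 + $8,060.50 = $41,452.35.

$41,452.35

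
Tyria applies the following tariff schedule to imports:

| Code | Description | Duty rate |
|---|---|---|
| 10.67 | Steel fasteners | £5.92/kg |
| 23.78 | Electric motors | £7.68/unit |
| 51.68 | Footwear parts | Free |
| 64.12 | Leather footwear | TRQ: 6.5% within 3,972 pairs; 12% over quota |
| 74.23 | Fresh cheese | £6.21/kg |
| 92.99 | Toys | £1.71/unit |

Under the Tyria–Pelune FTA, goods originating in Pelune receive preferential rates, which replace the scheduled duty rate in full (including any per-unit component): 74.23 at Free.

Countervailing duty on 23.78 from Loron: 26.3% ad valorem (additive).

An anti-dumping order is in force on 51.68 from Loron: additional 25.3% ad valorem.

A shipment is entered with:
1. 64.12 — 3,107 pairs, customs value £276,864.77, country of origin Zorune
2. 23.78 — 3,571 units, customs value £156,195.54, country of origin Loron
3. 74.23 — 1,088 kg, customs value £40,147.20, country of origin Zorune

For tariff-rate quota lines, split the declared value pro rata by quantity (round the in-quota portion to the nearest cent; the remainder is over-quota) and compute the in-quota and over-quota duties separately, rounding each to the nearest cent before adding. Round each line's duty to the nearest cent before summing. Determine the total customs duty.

£93,257.40

Line 1 (64.12, Zorune, 3,107 pairs, £276,864.77):
Code 64.12 is under a tariff-rate quota (threshold 3,972 pairs). Quantity 3,107 pairs is within the quota, so the in-quota rate 6.5% applies to the full value.
Duty = £276,864.77 × 6.5% = £17,996.21.
Line 2 (23.78, Loron, 3,571 units, £156,195.54):
Base rate for 23.78 is £7.68/unit.
Additional duty on 23.78 from Loron: +26.3% ad valorem. Applied ad valorem rate = 26.3%.
Duty = £156,195.54 × 26.3% + 3,571 × £7.68 = £68,504.71.
Line 3 (74.23, Zorune, 1,088 kg, £40,147.20):
Base rate for 74.23 is £6.21/kg.
74.23 has an FTA preferential rate, but origin Zorune is not Pelune; base rate stands.
Duty = 1,088 × £6.21 = £6,756.48.
Total = £17,996.21 + £68,504.71 + £6,756.48 = £93,257.40.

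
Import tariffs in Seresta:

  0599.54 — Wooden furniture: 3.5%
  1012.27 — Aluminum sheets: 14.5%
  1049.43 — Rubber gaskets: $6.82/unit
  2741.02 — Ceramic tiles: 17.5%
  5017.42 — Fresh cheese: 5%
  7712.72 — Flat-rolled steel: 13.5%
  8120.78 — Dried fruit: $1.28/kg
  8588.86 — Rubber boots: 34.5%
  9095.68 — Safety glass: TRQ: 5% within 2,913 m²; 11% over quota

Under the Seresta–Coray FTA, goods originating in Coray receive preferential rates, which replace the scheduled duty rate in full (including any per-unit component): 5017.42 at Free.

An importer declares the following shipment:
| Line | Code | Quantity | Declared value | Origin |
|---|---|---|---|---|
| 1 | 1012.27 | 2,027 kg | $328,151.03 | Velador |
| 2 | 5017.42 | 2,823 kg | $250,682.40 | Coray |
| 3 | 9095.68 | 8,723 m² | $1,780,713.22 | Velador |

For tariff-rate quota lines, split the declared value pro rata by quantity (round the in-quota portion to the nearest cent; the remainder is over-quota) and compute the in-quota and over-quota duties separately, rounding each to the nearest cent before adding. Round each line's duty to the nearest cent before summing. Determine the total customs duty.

Line 1 (1012.27, Velador, 2,027 kg, $328,151.03):
Base rate for 1012.27 is 14.5%.
Duty = $328,151.03 × 14.5% = $47,581.90.
Line 2 (5017.42, Coray, 2,823 kg, $250,682.40):
Base rate for 5017.42 is 5%.
Origin Coray qualifies under the Seresta–Coray agreement and 5017.42 is covered: preferential rate Free applies instead.
Duty = $250,682.40 × 0% = $0.00.
Line 3 (9095.68, Velador, 8,723 m², $1,780,713.22):
Code 9095.68 is under a tariff-rate quota (threshold 2,913 m²). In-quota: 2,913 m² at 5%; over-quota: 5,810 m² at 11%.
Pro-rata value split: in-quota = $1,780,713.22 × 2,913/8,723 = $594,659.82; over-quota = $1,780,713.22 − $594,659.82 = $1,186,053.40.
In-quota duty = $594,659.82 × 5% = $29,732.99. Over-quota duty = $1,186,053.40 × 11% = $130,465.87.
Line duty = $29,732.99 + $130,465.87 = $160,198.86.
Total = $47,581.90 + $0.00 + $160,198.86 = $207,780.76.

$207,780.76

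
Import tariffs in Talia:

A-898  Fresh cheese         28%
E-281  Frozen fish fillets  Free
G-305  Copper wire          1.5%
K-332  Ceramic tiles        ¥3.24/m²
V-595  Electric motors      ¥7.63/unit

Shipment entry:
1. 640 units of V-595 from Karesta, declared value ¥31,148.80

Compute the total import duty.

Line 1 (V-595, Karesta, 640 units, ¥31,148.80):
Base rate for V-595 is ¥7.63/unit.
Duty = 640 × ¥7.63 = ¥4,883.20.

¥4,883.20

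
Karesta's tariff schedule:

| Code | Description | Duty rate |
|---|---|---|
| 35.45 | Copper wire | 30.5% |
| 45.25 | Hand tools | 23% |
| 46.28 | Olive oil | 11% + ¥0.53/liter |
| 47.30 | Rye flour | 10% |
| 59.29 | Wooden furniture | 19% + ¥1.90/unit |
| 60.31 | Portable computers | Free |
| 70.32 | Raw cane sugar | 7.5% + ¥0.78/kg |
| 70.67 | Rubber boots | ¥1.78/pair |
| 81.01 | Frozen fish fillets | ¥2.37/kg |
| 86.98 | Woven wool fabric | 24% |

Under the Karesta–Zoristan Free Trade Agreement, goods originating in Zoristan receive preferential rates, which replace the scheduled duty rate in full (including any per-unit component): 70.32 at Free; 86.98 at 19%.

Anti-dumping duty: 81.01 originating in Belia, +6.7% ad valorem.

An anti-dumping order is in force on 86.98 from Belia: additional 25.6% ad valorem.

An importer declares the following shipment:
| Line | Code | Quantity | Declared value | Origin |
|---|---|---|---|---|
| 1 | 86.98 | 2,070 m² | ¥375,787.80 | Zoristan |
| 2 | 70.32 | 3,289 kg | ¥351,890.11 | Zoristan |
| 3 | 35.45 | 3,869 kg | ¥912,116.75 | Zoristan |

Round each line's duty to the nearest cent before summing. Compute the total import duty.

¥349,595.29

Line 1 (86.98, Zoristan, 2,070 m², ¥375,787.80):
Base rate for 86.98 is 24%.
Origin Zoristan qualifies under the Karesta–Zoristan agreement and 86.98 is covered: preferential rate 19% applies instead.
The additional-duty order on 86.98 targets Belia, not Zoristan; it does not apply.
Duty = ¥375,787.80 × 19% = ¥71,399.68.
Line 2 (70.32, Zoristan, 3,289 kg, ¥351,890.11):
Base rate for 70.32 is 7.5% + ¥0.78/kg.
Origin Zoristan qualifies under the Karesta–Zoristan agreement and 70.32 is covered: preferential rate Free applies instead.
Duty = ¥351,890.11 × 0% = ¥0.00.
Line 3 (35.45, Zoristan, 3,869 kg, ¥912,116.75):
Base rate for 35.45 is 30.5%.
Origin Zoristan is the FTA partner but 35.45 is not on the preference list; base rate stands.
Duty = ¥912,116.75 × 30.5% = ¥278,195.61.
Total = ¥71,399.68 + ¥0.00 + ¥278,195.61 = ¥349,595.29.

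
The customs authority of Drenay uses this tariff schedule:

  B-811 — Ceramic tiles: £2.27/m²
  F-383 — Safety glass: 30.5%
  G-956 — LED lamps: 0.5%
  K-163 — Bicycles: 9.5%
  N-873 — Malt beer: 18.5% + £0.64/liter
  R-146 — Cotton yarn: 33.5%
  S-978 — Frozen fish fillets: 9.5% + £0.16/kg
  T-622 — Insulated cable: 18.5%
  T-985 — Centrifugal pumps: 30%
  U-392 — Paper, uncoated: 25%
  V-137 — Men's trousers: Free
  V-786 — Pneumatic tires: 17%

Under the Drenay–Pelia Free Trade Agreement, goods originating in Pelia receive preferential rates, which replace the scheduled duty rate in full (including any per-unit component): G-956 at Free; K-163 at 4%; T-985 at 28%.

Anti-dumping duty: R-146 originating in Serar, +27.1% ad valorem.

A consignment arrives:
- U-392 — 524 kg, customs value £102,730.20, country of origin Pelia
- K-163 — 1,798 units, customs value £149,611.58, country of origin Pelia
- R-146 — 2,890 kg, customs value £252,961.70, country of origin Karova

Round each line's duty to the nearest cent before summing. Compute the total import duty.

£116,409.18

Line 1 (U-392, Pelia, 524 kg, £102,730.20):
Base rate for U-392 is 25%.
Origin Pelia is the FTA partner but U-392 is not on the preference list; base rate stands.
Duty = £102,730.20 × 25% = £25,682.55.
Line 2 (K-163, Pelia, 1,798 units, £149,611.58):
Base rate for K-163 is 9.5%.
Origin Pelia qualifies under the Drenay–Pelia agreement and K-163 is covered: preferential rate 4% applies instead.
Duty = £149,611.58 × 4% = £5,984.46.
Line 3 (R-146, Karova, 2,890 kg, £252,961.70):
Base rate for R-146 is 33.5%.
The additional-duty order on R-146 targets Serar, not Karova; it does not apply.
Duty = £252,961.70 × 33.5% = £84,742.17.
Total = £25,682.55 + £5,984.46 + £84,742.17 = £116,409.18.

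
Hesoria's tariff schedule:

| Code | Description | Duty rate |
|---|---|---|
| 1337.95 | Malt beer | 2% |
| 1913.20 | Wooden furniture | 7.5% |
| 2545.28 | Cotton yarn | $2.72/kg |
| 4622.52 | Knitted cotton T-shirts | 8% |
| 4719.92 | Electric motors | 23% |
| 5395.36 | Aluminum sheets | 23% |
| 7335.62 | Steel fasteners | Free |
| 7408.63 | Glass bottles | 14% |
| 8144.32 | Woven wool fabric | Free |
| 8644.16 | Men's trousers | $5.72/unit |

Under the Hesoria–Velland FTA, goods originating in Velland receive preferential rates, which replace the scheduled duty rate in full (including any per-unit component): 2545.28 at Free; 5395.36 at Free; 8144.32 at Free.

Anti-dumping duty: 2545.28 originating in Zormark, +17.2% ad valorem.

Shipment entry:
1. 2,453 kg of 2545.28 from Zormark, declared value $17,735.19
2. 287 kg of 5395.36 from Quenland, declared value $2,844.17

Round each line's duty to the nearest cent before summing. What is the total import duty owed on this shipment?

Line 1 (2545.28, Zormark, 2,453 kg, $17,735.19):
Base rate for 2545.28 is $2.72/kg.
2545.28 has an FTA preferential rate, but origin Zormark is not Velland; base rate stands.
Additional duty on 2545.28 from Zormark: +17.2% ad valorem. Applied ad valorem rate = 17.2%.
Duty = $17,735.19 × 17.2% + 2,453 × $2.72 = $9,722.61.
Line 2 (5395.36, Quenland, 287 kg, $2,844.17):
Base rate for 5395.36 is 23%.
5395.36 has an FTA preferential rate, but origin Quenland is not Velland; base rate stands.
Duty = $2,844.17 × 23% = $654.16.
Total = $9,722.61 + $654.16 = $10,376.77.

$10,376.77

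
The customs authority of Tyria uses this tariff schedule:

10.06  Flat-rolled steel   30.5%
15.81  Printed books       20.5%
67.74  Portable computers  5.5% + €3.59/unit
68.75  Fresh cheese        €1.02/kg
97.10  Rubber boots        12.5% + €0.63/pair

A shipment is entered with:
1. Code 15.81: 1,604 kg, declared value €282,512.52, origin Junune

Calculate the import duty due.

Line 1 (15.81, Junune, 1,604 kg, €282,512.52):
Base rate for 15.81 is 20.5%.
Duty = €282,512.52 × 20.5% = €57,915.07.

€57,915.07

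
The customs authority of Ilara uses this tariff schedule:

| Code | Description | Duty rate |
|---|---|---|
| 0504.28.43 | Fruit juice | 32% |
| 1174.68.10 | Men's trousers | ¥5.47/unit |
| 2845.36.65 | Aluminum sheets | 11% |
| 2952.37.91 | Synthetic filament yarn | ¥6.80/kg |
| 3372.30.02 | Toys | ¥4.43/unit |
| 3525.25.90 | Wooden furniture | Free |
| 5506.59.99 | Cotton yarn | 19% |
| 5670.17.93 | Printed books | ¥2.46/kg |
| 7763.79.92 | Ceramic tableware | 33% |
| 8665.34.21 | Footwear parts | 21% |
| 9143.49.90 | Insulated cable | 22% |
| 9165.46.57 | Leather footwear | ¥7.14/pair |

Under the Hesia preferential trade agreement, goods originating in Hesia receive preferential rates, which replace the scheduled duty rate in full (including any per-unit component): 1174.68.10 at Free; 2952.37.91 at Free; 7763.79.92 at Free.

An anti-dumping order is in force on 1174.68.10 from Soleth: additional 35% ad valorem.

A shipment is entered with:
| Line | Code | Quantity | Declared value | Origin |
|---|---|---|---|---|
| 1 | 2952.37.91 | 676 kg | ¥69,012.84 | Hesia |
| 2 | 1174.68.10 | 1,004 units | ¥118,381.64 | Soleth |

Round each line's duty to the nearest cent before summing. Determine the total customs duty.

Line 1 (2952.37.91, Hesia, 676 kg, ¥69,012.84):
Base rate for 2952.37.91 is ¥6.80/kg.
Origin Hesia qualifies under the Ilara–Hesia agreement and 2952.37.91 is covered: preferential rate Free applies instead.
Duty = ¥69,012.84 × 0% = ¥0.00.
Line 2 (1174.68.10, Soleth, 1,004 units, ¥118,381.64):
Base rate for 1174.68.10 is ¥5.47/unit.
1174.68.10 has an FTA preferential rate, but origin Soleth is not Hesia; base rate stands.
Additional duty on 1174.68.10 from Soleth: +35% ad valorem. Applied ad valorem rate = 35%.
Duty = ¥118,381.64 × 35% + 1,004 × ¥5.47 = ¥46,925.45.
Total = ¥0.00 + ¥46,925.45 = ¥46,925.45.

¥46,925.45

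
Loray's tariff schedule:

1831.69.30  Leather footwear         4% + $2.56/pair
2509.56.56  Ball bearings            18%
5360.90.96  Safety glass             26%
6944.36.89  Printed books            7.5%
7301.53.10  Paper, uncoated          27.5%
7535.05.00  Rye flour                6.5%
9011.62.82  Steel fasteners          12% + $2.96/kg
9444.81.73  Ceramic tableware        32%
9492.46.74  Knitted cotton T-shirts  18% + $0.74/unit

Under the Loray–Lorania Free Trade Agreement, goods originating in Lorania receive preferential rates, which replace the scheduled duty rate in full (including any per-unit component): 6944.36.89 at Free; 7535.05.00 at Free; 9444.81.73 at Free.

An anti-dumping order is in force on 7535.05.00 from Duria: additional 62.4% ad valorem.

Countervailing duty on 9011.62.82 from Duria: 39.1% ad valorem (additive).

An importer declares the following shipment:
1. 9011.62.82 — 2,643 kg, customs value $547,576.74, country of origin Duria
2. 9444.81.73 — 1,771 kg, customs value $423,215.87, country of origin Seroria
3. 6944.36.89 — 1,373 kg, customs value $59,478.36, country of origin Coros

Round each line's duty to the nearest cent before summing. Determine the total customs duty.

$427,524.95

Line 1 (9011.62.82, Duria, 2,643 kg, $547,576.74):
Base rate for 9011.62.82 is 12% + $2.96/kg.
Additional duty on 9011.62.82 from Duria: +39.1%. Applied ad valorem rate: 12% + 39.1% = 51.1%.
Duty = $547,576.74 × 51.1% + 2,643 × $2.96 = $287,634.99.
Line 2 (9444.81.73, Seroria, 1,771 kg, $423,215.87):
Base rate for 9444.81.73 is 32%.
9444.81.73 has an FTA preferential rate, but origin Seroria is not Lorania; base rate stands.
Duty = $423,215.87 × 32% = $135,429.08.
Line 3 (6944.36.89, Coros, 1,373 kg, $59,478.36):
Base rate for 6944.36.89 is 7.5%.
6944.36.89 has an FTA preferential rate, but origin Coros is not Lorania; base rate stands.
Duty = $59,478.36 × 7.5% = $4,460.88.
Total = $287,634.99 + $135,429.08 + $4,460.88 = $427,524.95.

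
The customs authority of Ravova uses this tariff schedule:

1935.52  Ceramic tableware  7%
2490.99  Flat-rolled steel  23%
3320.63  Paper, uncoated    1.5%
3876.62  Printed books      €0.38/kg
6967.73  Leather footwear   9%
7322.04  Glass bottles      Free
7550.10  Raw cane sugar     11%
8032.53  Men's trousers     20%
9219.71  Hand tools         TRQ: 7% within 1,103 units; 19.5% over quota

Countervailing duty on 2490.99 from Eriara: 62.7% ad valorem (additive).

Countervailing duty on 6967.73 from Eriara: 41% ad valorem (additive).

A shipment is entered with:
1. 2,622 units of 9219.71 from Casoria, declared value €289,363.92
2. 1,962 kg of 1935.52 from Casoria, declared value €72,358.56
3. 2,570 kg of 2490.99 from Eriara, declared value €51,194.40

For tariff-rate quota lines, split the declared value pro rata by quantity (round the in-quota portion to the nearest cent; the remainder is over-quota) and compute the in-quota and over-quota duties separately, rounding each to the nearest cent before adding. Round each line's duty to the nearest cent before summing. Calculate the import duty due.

Line 1 (9219.71, Casoria, 2,622 units, €289,363.92):
Code 9219.71 is under a tariff-rate quota (threshold 1,103 units). In-quota: 1,103 units at 7%; over-quota: 1,519 units at 19.5%.
Pro-rata value split: in-quota = €289,363.92 × 1,103/2,622 = €121,727.08; over-quota = €289,363.92 − €121,727.08 = €167,636.84.
In-quota duty = €121,727.08 × 7% = €8,520.90. Over-quota duty = €167,636.84 × 19.5% = €32,689.18.
Line duty = €8,520.90 + €32,689.18 = €41,210.08.
Line 2 (1935.52, Casoria, 1,962 kg, €72,358.56):
Base rate for 1935.52 is 7%.
Duty = €72,358.56 × 7% = €5,065.10.
Line 3 (2490.99, Eriara, 2,570 kg, €51,194.40):
Base rate for 2490.99 is 23%.
Additional duty on 2490.99 from Eriara: +62.7%. Applied ad valorem rate: 23% + 62.7% = 85.7%.
Duty = €51,194.40 × 85.7% = €43,873.60.
Total = €41,210.08 + €5,065.10 + €43,873.60 = €90,148.78.

€90,148.78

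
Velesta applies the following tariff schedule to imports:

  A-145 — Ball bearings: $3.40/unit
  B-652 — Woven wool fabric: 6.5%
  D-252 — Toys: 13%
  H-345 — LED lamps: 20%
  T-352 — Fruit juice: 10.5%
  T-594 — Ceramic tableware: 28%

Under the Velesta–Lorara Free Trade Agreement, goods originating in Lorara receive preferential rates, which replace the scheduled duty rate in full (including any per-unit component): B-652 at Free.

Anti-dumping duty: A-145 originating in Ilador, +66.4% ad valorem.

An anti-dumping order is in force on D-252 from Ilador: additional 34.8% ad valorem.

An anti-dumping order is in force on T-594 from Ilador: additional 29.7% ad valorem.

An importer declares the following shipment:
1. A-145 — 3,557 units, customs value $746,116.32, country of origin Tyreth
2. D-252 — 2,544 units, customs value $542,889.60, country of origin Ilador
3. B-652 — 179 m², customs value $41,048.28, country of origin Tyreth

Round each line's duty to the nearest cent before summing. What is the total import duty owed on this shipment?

Line 1 (A-145, Tyreth, 3,557 units, $746,116.32):
Base rate for A-145 is $3.40/unit.
The additional-duty order on A-145 targets Ilador, not Tyreth; it does not apply.
Duty = 3,557 × $3.40 = $12,093.80.
Line 2 (D-252, Ilador, 2,544 units, $542,889.60):
Base rate for D-252 is 13%.
Additional duty on D-252 from Ilador: +34.8%. Applied ad valorem rate: 13% + 34.8% = 47.8%.
Duty = $542,889.60 × 47.8% = $259,501.23.
Line 3 (B-652, Tyreth, 179 m², $41,048.28):
Base rate for B-652 is 6.5%.
B-652 has an FTA preferential rate, but origin Tyreth is not Lorara; base rate stands.
Duty = $41,048.28 × 6.5% = $2,668.14.
Total = $12,093.80 + $259,501.23 + $2,668.14 = $274,263.17.

$274,263.17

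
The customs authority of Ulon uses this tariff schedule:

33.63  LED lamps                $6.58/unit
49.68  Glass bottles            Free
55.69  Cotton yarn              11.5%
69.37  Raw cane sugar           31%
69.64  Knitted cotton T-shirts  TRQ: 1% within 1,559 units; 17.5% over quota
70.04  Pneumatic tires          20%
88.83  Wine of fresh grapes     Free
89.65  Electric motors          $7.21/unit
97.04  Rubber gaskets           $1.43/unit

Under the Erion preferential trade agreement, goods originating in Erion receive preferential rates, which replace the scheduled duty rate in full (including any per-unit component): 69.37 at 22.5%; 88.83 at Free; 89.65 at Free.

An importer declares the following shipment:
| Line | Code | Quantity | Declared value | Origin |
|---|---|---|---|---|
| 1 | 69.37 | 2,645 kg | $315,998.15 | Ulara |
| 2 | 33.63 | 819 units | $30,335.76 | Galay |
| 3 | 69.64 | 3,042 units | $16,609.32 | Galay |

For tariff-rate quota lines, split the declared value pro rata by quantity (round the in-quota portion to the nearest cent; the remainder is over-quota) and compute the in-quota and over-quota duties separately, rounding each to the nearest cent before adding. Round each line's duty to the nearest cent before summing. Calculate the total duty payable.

$104,850.58

Line 1 (69.37, Ulara, 2,645 kg, $315,998.15):
Base rate for 69.37 is 31%.
69.37 has an FTA preferential rate, but origin Ulara is not Erion; base rate stands.
Duty = $315,998.15 × 31% = $97,959.43.
Line 2 (33.63, Galay, 819 units, $30,335.76):
Base rate for 33.63 is $6.58/unit.
Duty = 819 × $6.58 = $5,389.02.
Line 3 (69.64, Galay, 3,042 units, $16,609.32):
Code 69.64 is under a tariff-rate quota (threshold 1,559 units). In-quota: 1,559 units at 1%; over-quota: 1,483 units at 17.5%.
Pro-rata value split: in-quota = $16,609.32 × 1,559/3,042 = $8,512.14; over-quota = $16,609.32 − $8,512.14 = $8,097.18.
In-quota duty = $8,512.14 × 1% = $85.12. Over-quota duty = $8,097.18 × 17.5% = $1,417.01.
Line duty = $85.12 + $1,417.01 = $1,502.13.
Total = $97,959.43 + $5,389.02 + $1,502.13 = $104,850.58.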